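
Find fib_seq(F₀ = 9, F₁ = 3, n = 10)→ [9, 3, 12, 15, 27, 42, 69, 111, 180, 291]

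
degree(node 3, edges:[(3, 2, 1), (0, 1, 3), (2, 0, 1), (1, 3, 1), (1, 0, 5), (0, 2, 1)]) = 2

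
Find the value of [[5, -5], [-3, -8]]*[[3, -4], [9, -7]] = C[0][0] = (5)*(3) + (-5)*(9) = -30
C[0][1] = (5)*(-4) + (-5)*(-7) = 15
C[1][0] = (-3)*(3) + (-8)*(9) = -81
C[1][1] = (-3)*(-4) + (-8)*(-7) = 68
= [[-30, 15], [-81, 68]]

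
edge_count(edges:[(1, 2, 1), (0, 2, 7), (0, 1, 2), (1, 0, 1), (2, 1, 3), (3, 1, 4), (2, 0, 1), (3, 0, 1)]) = 8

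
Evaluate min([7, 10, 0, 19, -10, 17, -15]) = -15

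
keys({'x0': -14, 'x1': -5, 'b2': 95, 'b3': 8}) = ['x0', 'x1', 'b2', 'b3']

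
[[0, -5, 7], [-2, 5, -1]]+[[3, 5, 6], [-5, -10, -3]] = [[3, 0, 13], [-7, -5, -4]]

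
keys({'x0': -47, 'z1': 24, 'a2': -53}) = ['x0', 'z1', 'a2']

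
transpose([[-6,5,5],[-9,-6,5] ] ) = [[-6, -9], [5, -6], [5, 5]]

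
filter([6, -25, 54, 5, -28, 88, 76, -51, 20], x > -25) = [6, 54, 5, 88, 76, 20]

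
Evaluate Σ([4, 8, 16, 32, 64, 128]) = 252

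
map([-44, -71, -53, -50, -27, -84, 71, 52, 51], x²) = [1936, 5041, 2809, 2500, 729, 7056, 5041, 2704, 2601]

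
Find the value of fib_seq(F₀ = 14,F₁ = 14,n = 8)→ [14, 14, 28, 42, 70, 112, 182, 294]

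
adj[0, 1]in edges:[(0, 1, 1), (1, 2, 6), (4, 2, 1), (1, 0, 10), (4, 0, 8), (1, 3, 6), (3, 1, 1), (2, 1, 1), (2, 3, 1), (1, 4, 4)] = 1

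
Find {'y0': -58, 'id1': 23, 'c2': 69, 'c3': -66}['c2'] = 69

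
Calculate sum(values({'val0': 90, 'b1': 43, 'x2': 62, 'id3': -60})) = 90 + 43 + 62 + (-60)
= 135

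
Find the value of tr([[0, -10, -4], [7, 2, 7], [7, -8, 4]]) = diagonal: 0 + 2 + 4
= 6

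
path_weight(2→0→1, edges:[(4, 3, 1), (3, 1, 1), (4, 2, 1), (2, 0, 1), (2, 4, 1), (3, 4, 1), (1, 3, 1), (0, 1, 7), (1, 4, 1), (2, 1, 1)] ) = w(2→0)=1 + w(0→1)=7
= 8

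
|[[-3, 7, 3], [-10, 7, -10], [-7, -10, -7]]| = 894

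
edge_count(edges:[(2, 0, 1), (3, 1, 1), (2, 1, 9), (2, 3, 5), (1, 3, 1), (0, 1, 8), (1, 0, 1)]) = 7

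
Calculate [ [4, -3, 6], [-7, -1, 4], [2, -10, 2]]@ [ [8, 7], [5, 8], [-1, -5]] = [[11, -26], [-65, -77], [-36, -76]]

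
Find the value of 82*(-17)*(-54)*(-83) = -6247908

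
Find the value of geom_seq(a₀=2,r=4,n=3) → a_0 = 2*4^0 = 2
a_1 = 2*4^1 = 8
a_2 = 2*4^2 = 32
= [2, 8, 32]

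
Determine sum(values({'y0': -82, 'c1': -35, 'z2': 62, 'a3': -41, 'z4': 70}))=-26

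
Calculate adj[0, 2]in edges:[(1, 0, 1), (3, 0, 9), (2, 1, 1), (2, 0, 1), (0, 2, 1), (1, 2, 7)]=1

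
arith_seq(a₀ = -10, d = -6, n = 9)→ a_0 = -10 + 0*-6 = -10
a_1 = -10 + 1*-6 = -16
a_2 = -10 + 2*-6 = -22
...
= [-10, -16, -22, -28, -34, -40, -46, -52, -58]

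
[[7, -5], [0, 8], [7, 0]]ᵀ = [[7, 0, 7], [-5, 8, 0]]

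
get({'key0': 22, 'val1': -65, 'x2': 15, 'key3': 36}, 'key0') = 22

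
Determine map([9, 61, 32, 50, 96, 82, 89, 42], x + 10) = [19, 71, 42, 60, 106, 92, 99, 52]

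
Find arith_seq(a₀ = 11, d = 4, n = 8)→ [11, 15, 19, 23, 27, 31, 35, 39]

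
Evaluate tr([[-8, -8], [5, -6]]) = -14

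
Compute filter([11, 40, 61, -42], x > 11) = [40, 61]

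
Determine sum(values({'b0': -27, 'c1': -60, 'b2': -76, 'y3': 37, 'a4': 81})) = (-27) + (-60) + (-76) + 37 + 81
= -45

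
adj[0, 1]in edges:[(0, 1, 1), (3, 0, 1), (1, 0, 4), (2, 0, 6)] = 1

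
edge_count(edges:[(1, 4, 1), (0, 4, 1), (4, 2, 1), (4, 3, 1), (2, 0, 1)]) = 5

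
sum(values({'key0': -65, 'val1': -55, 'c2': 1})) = -119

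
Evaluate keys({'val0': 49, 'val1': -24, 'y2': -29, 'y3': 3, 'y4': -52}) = ['val0', 'val1', 'y2', 'y3', 'y4']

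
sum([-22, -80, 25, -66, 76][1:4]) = -121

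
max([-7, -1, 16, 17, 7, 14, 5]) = 17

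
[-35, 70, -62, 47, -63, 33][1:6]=[70, -62, 47, -63, 33]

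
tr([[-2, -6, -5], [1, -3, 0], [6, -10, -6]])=diagonal: (-2) + (-3) + (-6)
= -11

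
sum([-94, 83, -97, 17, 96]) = 5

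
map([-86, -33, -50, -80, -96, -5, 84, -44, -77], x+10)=-86+10=-76, -33+10=-23, -50+10=-40, -80+10=-70, -96+10=-86, -5+10=5, 84+10=94, -44+10=-34, -77+10=-67
= [-76, -23, -40, -70, -86, 5, 94, -34, -67]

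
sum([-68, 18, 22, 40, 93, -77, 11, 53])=(-68) + 18 + 22 + 40 + 93 + (-77) + 11 + 53
= 92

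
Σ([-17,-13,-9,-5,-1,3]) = (-17) + (-13) + (-9) + (-5) + (-1) + 3
= -42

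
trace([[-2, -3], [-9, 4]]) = 2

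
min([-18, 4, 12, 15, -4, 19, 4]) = -18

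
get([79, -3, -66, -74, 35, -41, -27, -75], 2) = -66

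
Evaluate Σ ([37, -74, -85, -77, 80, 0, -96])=-215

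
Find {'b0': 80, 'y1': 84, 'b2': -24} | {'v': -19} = {'b0': 80, 'y1': 84, 'b2': -24, 'v': -19}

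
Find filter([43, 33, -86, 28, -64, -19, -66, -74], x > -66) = keep x where x > -66: 43✓, 33✓, -86✗, 28✓, -64✓, -19✓, -66✗, -74✗
= [43, 33, 28, -64, -19]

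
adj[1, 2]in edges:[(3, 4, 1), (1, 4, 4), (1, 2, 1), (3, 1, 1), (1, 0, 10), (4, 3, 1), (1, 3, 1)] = 1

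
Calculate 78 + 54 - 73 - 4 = 55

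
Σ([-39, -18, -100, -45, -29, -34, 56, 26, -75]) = (-39) + (-18) + (-100) + (-45) + (-29) + (-34) + 56 + 26 + (-75)
= -258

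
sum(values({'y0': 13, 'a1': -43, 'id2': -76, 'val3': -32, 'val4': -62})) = 13 + (-43) + (-76) + (-32) + (-62)
= -200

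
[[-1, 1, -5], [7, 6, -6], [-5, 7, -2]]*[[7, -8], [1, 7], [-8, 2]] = [[34, 5], [103, -26], [-12, 85]]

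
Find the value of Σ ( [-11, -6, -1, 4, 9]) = -5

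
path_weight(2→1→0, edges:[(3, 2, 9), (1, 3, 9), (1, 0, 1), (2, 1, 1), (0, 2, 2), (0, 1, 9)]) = 2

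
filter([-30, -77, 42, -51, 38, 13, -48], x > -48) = keep x where x > -48: -30✓, -77✗, 42✓, -51✗, 38✓, 13✓, -48✗
= [-30, 42, 38, 13]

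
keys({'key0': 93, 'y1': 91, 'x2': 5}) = ['key0', 'y1', 'x2']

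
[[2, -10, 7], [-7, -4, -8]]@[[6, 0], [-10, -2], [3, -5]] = C[0][0] = (2)*(6) + (-10)*(-10) + (7)*(3) = 133
C[0][1] = (2)*(0) + (-10)*(-2) + (7)*(-5) = -15
C[1][0] = (-7)*(6) + (-4)*(-10) + (-8)*(3) = -26
C[1][1] = (-7)*(0) + (-4)*(-2) + (-8)*(-5) = 48
= [[133, -15], [-26, 48]]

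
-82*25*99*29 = -5885550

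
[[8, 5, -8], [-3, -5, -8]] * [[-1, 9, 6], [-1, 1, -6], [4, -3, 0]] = [[-45, 101, 18], [-24, -8, 12]]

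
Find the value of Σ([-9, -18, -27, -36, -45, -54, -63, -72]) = (-9) + (-18) + (-27) + (-36) + (-45) + (-54) + (-63) + (-72)
= -324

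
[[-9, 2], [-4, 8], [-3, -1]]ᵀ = [[-9, -4, -3], [2, 8, -1]]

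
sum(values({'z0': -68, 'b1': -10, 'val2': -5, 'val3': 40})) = -43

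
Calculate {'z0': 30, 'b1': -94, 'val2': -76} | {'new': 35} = {'z0': 30, 'b1': -94, 'val2': -76, 'new': 35}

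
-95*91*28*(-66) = 15975960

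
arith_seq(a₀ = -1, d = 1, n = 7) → a_0 = -1 + 0*1 = -1
a_1 = -1 + 1*1 = 0
a_2 = -1 + 2*1 = 1
...
= [-1, 0, 1, 2, 3, 4, 5]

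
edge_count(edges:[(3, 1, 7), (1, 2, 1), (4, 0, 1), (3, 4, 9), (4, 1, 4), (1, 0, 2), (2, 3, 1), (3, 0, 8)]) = 8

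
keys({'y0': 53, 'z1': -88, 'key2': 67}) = ['y0', 'z1', 'key2']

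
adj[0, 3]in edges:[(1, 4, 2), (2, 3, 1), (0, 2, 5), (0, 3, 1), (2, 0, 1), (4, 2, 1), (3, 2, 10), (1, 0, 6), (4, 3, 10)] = 1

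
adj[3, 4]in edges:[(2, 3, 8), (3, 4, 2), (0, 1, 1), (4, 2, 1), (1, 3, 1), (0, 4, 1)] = 2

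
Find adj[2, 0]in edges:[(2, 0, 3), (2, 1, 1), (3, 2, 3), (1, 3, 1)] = 3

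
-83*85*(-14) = 98770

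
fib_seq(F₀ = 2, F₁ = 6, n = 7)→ F_2 = F_1 + F_0 = 8
F_3 = F_2 + F_1 = 14
F_4 = F_3 + F_2 = 22
...
= [2, 6, 8, 14, 22, 36, 58]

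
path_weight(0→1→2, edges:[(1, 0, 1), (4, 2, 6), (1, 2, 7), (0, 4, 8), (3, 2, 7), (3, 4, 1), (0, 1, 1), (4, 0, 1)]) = w(0→1)=1 + w(1→2)=7
= 8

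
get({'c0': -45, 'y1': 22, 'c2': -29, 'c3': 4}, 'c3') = 4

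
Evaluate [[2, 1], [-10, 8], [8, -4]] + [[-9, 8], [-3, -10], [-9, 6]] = [[-7, 9], [-13, -2], [-1, 2]]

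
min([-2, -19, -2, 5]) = -19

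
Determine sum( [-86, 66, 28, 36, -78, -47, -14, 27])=-68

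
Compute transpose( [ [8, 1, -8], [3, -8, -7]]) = [[8, 3], [1, -8], [-8, -7]]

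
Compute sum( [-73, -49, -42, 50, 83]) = (-73) + (-49) + (-42) + 50 + 83
= -31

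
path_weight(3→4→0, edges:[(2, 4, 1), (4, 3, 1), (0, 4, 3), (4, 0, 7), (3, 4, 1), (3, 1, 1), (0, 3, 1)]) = w(3→4)=1 + w(4→0)=7
= 8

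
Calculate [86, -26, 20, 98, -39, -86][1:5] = [-26, 20, 98, -39]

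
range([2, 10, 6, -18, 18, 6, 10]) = 36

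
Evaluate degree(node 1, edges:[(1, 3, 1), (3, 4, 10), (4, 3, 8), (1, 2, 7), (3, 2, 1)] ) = incident: (1,3), (1,2)
= 2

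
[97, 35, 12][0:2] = [97, 35]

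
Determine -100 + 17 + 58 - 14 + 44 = 5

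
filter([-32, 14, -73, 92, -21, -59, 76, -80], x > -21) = [14, 92, 76]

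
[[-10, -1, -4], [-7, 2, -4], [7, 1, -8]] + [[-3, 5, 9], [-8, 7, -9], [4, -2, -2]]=[[-13, 4, 5], [-15, 9, -13], [11, -1, -10]]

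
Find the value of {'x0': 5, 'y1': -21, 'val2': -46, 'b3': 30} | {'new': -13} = {'x0': 5, 'y1': -21, 'val2': -46, 'b3': 30, 'new': -13}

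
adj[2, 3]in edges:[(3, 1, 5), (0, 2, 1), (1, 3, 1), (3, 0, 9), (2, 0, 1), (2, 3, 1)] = 1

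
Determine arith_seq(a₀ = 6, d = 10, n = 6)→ [6, 16, 26, 36, 46, 56]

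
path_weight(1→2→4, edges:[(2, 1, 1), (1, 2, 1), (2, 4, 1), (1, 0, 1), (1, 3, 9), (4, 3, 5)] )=2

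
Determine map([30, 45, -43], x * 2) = [60, 90, -86]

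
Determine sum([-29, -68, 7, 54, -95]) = (-29) + (-68) + 7 + 54 + (-95)
= -131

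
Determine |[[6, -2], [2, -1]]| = (6)*(-1) - (-2)*(2)
= -2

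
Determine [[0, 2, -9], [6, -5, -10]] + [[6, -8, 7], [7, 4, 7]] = [[6, -6, -2], [13, -1, -3]]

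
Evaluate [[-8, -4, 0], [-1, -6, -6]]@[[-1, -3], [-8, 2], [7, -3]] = [[40, 16], [7, 9]]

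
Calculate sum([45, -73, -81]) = -109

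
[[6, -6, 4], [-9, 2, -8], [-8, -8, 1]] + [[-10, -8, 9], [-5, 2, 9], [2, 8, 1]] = [[-4, -14, 13], [-14, 4, 1], [-6, 0, 2]]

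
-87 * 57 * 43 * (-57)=12154509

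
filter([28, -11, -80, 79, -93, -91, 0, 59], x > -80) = [28, -11, 79, 0, 59]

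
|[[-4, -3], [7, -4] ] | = (-4)*(-4) - (-3)*(7)
= 37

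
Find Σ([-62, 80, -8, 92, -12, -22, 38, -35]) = (-62) + 80 + (-8) + 92 + (-12) + (-22) + 38 + (-35)
= 71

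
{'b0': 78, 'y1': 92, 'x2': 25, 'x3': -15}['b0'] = 78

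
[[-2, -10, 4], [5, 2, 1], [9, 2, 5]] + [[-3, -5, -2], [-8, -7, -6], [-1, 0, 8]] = [[-5, -15, 2], [-3, -5, -5], [8, 2, 13]]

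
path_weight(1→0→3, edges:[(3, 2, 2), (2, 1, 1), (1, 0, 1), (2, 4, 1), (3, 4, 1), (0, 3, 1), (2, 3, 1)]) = 2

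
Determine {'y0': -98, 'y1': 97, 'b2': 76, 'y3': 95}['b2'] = 76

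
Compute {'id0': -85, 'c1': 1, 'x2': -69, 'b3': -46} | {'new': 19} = {'id0': -85, 'c1': 1, 'x2': -69, 'b3': -46, 'new': 19}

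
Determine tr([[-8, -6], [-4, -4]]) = -12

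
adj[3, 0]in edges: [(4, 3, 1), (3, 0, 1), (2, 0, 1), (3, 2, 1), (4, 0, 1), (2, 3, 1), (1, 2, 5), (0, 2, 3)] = 1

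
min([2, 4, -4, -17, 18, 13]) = -17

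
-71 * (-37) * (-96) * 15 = -3782880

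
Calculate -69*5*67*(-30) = 693450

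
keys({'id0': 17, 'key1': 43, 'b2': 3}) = ['id0', 'key1', 'b2']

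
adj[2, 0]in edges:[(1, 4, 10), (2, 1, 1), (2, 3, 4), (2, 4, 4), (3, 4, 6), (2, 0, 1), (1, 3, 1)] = 1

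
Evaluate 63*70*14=61740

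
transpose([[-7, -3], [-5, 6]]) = [[-7, -5], [-3, 6]]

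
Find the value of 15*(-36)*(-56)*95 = 2872800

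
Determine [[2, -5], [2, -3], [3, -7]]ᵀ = [[2, 2, 3], [-5, -3, -7]]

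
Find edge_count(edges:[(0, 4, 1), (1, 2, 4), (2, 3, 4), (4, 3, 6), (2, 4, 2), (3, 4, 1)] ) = 6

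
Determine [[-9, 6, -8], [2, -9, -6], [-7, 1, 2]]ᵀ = [[-9, 2, -7], [6, -9, 1], [-8, -6, 2]]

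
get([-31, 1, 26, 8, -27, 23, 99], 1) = 1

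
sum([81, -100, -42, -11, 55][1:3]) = slice → [-100, -42]
(-100) + (-42)
= -142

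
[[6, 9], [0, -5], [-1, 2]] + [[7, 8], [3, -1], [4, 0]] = [[13, 17], [3, -6], [3, 2]]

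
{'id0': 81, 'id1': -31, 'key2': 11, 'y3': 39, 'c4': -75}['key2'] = 11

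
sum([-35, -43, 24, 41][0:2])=slice → [-35, -43]
(-35) + (-43)
= -78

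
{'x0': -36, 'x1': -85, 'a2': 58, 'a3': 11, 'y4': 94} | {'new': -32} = {'x0': -36, 'x1': -85, 'a2': 58, 'a3': 11, 'y4': 94, 'new': -32}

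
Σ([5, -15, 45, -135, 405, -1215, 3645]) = 2735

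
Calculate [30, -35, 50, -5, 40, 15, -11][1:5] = [-35, 50, -5, 40]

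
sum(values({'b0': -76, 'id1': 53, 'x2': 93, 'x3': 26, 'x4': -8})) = 88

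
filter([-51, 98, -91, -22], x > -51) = [98, -22]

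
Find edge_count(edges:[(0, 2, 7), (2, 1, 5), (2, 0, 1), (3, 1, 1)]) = 4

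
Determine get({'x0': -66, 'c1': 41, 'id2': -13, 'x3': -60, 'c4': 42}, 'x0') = -66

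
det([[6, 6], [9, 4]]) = (6)*(4) - (6)*(9)
= -30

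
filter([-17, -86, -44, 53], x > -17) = [53]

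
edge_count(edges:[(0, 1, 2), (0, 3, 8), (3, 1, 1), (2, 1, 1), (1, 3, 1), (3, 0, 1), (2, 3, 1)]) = 7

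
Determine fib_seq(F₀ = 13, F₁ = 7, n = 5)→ [13, 7, 20, 27, 47]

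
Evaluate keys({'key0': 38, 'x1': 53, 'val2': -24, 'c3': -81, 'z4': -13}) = ['key0', 'x1', 'val2', 'c3', 'z4']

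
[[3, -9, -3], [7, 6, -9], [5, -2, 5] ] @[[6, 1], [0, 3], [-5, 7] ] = C[0][0] = (3)*(6) + (-9)*(0) + (-3)*(-5) = 33
C[0][1] = (3)*(1) + (-9)*(3) + (-3)*(7) = -45
C[1][0] = (7)*(6) + (6)*(0) + (-9)*(-5) = 87
C[1][1] = (7)*(1) + (6)*(3) + (-9)*(7) = -38
C[2][0] = (5)*(6) + (-2)*(0) + (5)*(-5) = 5
C[2][1] = (5)*(1) + (-2)*(3) + (5)*(7) = 34
= [[33, -45], [87, -38], [5, 34]]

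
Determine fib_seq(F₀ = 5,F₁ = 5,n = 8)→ [5, 5, 10, 15, 25, 40, 65, 105]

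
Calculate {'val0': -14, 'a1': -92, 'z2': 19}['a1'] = -92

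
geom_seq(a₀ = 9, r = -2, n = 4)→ [9, -18, 36, -72]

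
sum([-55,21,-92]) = (-55) + 21 + (-92)
= -126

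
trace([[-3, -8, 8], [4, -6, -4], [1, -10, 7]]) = -2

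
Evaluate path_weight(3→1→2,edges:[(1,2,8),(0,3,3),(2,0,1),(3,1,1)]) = w(3→1)=1 + w(1→2)=8
= 9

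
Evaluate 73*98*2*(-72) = -1030176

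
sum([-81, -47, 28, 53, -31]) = (-81) + (-47) + 28 + 53 + (-31)
= -78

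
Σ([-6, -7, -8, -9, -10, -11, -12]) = -63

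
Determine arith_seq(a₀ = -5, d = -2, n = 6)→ [-5, -7, -9, -11, -13, -15]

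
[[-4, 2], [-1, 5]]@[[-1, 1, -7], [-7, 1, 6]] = [[-10, -2, 40], [-34, 4, 37]]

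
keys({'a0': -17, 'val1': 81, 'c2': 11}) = ['a0', 'val1', 'c2']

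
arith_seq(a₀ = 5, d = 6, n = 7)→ [5, 11, 17, 23, 29, 35, 41]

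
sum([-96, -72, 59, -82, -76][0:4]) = -191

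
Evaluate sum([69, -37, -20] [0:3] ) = 12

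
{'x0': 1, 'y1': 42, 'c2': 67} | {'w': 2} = {'x0': 1, 'y1': 42, 'c2': 67, 'w': 2}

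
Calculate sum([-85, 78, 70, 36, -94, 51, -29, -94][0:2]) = slice → [-85, 78]
(-85) + 78
= -7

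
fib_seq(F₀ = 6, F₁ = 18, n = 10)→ [6, 18, 24, 42, 66, 108, 174, 282, 456, 738]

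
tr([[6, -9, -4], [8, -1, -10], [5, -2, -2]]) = 3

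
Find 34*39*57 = 75582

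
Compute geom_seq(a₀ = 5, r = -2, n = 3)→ [5, -10, 20]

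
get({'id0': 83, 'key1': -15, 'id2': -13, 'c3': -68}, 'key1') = -15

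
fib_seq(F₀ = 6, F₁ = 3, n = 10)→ [6, 3, 9, 12, 21, 33, 54, 87, 141, 228]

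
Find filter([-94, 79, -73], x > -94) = [79, -73]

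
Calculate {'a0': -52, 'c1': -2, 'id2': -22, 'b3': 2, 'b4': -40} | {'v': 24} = {'a0': -52, 'c1': -2, 'id2': -22, 'b3': 2, 'b4': -40, 'v': 24}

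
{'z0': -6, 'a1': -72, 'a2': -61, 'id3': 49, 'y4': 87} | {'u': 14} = {'z0': -6, 'a1': -72, 'a2': -61, 'id3': 49, 'y4': 87, 'u': 14}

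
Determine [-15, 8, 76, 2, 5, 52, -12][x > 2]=[8, 76, 5, 52]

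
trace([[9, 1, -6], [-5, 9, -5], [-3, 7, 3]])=21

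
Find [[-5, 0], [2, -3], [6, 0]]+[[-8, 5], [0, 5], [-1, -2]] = [[-13, 5], [2, 2], [5, -2]]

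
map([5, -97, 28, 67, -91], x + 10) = [15, -87, 38, 77, -81]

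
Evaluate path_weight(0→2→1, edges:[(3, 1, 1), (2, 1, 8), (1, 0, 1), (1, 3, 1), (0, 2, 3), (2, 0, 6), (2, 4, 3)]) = 11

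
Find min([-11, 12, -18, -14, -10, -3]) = -18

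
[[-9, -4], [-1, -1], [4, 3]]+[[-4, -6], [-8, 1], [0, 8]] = [[-13, -10], [-9, 0], [4, 11]]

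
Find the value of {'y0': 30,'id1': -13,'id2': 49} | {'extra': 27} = {'y0': 30, 'id1': -13, 'id2': 49, 'extra': 27}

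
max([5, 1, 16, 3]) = 16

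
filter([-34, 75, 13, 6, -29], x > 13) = keep x where x > 13: -34✗, 75✓, 13✗, 6✗, -29✗
= [75]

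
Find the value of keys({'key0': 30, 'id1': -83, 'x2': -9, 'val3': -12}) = ['key0', 'id1', 'x2', 'val3']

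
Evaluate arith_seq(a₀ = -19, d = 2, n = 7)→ a_0 = -19 + 0*2 = -19
a_1 = -19 + 1*2 = -17
a_2 = -19 + 2*2 = -15
...
= [-19, -17, -15, -13, -11, -9, -7]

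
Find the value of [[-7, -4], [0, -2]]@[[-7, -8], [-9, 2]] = C[0][0] = (-7)*(-7) + (-4)*(-9) = 85
C[0][1] = (-7)*(-8) + (-4)*(2) = 48
C[1][0] = (0)*(-7) + (-2)*(-9) = 18
C[1][1] = (0)*(-8) + (-2)*(2) = -4
= [[85, 48], [18, -4]]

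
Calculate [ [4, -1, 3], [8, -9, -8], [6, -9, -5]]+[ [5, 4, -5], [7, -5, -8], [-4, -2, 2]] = [[9, 3, -2], [15, -14, -16], [2, -11, -3]]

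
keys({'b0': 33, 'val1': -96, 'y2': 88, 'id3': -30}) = ['b0', 'val1', 'y2', 'id3']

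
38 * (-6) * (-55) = 12540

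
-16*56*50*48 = -2150400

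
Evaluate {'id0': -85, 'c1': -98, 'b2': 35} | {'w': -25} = {'id0': -85, 'c1': -98, 'b2': 35, 'w': -25}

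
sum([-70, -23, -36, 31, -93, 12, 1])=(-70) + (-23) + (-36) + 31 + (-93) + 12 + 1
= -178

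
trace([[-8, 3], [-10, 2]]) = diagonal: (-8) + 2
= -6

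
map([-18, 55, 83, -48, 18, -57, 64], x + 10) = -18+10=-8, 55+10=65, 83+10=93, -48+10=-38, 18+10=28, -57+10=-47, 64+10=74
= [-8, 65, 93, -38, 28, -47, 74]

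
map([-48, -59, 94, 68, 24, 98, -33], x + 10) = -48+10=-38, -59+10=-49, 94+10=104, 68+10=78, 24+10=34, 98+10=108, -33+10=-23
= [-38, -49, 104, 78, 34, 108, -23]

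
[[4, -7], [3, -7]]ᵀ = [[4, 3], [-7, -7]]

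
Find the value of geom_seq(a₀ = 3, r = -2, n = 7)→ a_0 = 3*(-2)^0 = 3
a_1 = 3*(-2)^1 = -6
a_2 = 3*(-2)^2 = 12
...
= [3, -6, 12, -24, 48, -96, 192]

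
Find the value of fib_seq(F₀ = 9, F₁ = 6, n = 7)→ [9, 6, 15, 21, 36, 57, 93]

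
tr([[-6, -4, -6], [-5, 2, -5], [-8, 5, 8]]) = 4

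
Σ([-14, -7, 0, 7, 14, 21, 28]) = (-14) + (-7) + 0 + 7 + 14 + 21 + 28
= 49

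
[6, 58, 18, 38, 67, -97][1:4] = [58, 18, 38]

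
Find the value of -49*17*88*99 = -7257096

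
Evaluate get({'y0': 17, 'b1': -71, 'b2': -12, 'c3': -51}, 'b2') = -12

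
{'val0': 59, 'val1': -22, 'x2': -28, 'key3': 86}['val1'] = -22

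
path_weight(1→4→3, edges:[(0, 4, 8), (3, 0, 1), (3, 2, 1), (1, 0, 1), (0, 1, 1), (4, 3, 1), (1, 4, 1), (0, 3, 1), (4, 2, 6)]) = 2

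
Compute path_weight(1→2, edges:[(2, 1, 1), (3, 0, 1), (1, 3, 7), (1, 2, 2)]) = 2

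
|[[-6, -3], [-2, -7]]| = 36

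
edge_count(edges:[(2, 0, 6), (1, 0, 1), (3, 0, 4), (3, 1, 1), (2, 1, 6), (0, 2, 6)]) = 6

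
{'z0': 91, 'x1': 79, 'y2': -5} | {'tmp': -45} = {'z0': 91, 'x1': 79, 'y2': -5, 'tmp': -45}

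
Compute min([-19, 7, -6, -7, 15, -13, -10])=-19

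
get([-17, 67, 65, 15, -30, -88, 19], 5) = -88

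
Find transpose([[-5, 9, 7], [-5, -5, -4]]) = [[-5, -5], [9, -5], [7, -4]]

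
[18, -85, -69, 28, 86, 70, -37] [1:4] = [-85, -69, 28]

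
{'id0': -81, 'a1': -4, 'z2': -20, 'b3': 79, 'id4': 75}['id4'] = 75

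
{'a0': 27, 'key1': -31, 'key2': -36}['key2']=-36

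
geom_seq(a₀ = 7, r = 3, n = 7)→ a_0 = 7*3^0 = 7
a_1 = 7*3^1 = 21
a_2 = 7*3^2 = 63
...
= [7, 21, 63, 189, 567, 1701, 5103]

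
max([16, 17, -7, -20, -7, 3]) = 17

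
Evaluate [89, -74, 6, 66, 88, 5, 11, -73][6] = 11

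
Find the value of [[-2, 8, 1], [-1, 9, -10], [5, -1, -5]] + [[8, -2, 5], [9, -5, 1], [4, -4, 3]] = [[6, 6, 6], [8, 4, -9], [9, -5, -2]]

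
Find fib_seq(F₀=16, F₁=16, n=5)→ F_2 = F_1 + F_0 = 32
F_3 = F_2 + F_1 = 48
F_4 = F_3 + F_2 = 80
= [16, 16, 32, 48, 80]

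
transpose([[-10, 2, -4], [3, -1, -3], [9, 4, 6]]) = [[-10, 3, 9], [2, -1, 4], [-4, -3, 6]]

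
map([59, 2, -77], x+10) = 59+10=69, 2+10=12, -77+10=-67
= [69, 12, -67]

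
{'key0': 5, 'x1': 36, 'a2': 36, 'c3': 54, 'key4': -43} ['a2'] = 36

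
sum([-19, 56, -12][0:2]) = 37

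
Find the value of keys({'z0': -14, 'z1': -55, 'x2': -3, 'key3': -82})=['z0', 'z1', 'x2', 'key3']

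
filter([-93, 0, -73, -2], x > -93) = [0, -73, -2]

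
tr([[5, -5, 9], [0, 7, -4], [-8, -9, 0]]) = 12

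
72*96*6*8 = 331776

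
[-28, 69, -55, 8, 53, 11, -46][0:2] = [-28, 69]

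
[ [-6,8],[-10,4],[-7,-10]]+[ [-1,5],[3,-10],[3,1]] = [[-7, 13], [-7, -6], [-4, -9]]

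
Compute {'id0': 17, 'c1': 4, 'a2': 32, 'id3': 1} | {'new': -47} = {'id0': 17, 'c1': 4, 'a2': 32, 'id3': 1, 'new': -47}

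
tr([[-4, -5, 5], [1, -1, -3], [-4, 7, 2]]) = diagonal: (-4) + (-1) + 2
= -3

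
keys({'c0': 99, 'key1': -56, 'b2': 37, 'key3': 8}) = ['c0', 'key1', 'b2', 'key3']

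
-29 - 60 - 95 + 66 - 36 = -154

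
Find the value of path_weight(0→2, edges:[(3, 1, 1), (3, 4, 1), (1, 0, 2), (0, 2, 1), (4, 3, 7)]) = w(0→2)=1
= 1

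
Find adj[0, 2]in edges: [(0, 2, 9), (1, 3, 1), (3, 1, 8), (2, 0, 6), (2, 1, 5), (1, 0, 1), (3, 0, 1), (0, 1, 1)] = 9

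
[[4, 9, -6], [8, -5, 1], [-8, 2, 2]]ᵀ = [[4, 8, -8], [9, -5, 2], [-6, 1, 2]]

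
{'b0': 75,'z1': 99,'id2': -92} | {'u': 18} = {'b0': 75, 'z1': 99, 'id2': -92, 'u': 18}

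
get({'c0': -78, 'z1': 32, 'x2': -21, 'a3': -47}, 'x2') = -21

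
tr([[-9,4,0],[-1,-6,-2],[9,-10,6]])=-9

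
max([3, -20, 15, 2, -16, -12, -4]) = 15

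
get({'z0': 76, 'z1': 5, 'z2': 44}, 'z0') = 76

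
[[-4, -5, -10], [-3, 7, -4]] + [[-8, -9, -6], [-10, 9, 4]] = [[-12, -14, -16], [-13, 16, 0]]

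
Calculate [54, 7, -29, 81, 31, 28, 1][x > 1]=[54, 7, 81, 31, 28]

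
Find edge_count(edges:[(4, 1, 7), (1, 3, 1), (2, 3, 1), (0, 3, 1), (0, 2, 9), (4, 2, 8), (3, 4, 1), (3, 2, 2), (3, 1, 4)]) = 9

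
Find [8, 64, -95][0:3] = [8, 64, -95]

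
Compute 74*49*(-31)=-112406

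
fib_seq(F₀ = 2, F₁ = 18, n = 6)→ [2, 18, 20, 38, 58, 96]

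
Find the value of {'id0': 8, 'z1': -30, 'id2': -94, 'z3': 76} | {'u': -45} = {'id0': 8, 'z1': -30, 'id2': -94, 'z3': 76, 'u': -45}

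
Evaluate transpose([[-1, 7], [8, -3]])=[[-1, 8], [7, -3]]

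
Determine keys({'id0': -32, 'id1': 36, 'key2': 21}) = ['id0', 'id1', 'key2']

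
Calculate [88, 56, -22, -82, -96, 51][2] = -22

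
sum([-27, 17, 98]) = (-27) + 17 + 98
= 88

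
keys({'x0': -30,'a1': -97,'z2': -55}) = ['x0', 'a1', 'z2']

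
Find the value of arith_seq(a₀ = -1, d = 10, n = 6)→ a_0 = -1 + 0*10 = -1
a_1 = -1 + 1*10 = 9
a_2 = -1 + 2*10 = 19
...
= [-1, 9, 19, 29, 39, 49]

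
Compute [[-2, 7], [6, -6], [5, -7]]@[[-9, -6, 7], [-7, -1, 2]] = C[0][0] = (-2)*(-9) + (7)*(-7) = -31
C[0][1] = (-2)*(-6) + (7)*(-1) = 5
C[0][2] = (-2)*(7) + (7)*(2) = 0
C[1][0] = (6)*(-9) + (-6)*(-7) = -12
C[1][1] = (6)*(-6) + (-6)*(-1) = -30
C[1][2] = (6)*(7) + (-6)*(2) = 30
... (3 more cells)
= [[-31, 5, 0], [-12, -30, 30], [4, -23, 21]]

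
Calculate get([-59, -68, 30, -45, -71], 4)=-71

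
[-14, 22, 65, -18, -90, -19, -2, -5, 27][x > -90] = keep x where x > -90: -14✓, 22✓, 65✓, -18✓, -90✗, -19✓, -2✓, -5✓, 27✓
= [-14, 22, 65, -18, -19, -2, -5, 27]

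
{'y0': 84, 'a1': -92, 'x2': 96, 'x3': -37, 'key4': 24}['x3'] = -37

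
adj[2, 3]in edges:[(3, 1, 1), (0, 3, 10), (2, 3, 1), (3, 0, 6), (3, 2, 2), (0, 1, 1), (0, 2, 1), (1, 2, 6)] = 1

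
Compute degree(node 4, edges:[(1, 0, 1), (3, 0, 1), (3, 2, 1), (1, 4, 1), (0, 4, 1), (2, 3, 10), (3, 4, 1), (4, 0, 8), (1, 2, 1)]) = incident: (1,4), (0,4), (3,4), (4,0)
= 4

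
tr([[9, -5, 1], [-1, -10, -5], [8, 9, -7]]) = -8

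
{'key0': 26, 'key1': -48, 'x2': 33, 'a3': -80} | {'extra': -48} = {'key0': 26, 'key1': -48, 'x2': 33, 'a3': -80, 'extra': -48}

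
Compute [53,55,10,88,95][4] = 95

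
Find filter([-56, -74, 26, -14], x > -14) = keep x where x > -14: -56✗, -74✗, 26✓, -14✗
= [26]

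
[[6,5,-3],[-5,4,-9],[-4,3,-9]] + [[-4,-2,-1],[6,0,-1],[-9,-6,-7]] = [[2, 3, -4], [1, 4, -10], [-13, -3, -16]]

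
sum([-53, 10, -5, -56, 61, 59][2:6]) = 59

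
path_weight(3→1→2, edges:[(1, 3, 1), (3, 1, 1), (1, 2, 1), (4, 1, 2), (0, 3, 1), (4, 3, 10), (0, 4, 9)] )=2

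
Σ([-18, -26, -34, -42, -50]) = (-18) + (-26) + (-34) + (-42) + (-50)
= -170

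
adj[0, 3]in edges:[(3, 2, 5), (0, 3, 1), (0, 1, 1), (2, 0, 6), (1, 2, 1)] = 1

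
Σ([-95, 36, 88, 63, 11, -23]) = 80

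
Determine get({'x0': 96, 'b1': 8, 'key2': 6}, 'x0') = 96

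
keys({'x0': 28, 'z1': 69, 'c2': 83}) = ['x0', 'z1', 'c2']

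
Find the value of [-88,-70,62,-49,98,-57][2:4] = [62, -49]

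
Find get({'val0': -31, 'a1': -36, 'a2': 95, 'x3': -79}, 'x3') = -79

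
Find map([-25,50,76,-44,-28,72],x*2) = [-50, 100, 152, -88, -56, 144]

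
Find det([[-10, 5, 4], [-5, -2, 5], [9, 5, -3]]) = 312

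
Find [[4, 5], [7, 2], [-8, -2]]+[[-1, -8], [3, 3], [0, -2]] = [[3, -3], [10, 5], [-8, -4]]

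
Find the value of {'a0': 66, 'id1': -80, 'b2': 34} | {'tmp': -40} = {'a0': 66, 'id1': -80, 'b2': 34, 'tmp': -40}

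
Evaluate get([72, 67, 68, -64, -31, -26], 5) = -26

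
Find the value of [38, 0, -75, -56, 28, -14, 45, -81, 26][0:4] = [38, 0, -75, -56]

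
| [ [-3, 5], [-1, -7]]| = (-3)*(-7) - (5)*(-1)
= 26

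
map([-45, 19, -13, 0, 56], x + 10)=[-35, 29, -3, 10, 66]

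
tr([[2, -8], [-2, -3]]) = diagonal: 2 + (-3)
= -1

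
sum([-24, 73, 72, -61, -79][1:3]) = slice → [73, 72]
73 + 72
= 145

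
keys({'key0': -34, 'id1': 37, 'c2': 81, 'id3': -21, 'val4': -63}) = ['key0', 'id1', 'c2', 'id3', 'val4']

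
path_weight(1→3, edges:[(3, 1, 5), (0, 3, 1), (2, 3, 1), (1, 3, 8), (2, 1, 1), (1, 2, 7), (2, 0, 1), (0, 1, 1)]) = w(1→3)=8
= 8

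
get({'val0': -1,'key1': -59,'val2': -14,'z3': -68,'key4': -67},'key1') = -59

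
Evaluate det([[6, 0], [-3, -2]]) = (6)*(-2) - (0)*(-3)
= -12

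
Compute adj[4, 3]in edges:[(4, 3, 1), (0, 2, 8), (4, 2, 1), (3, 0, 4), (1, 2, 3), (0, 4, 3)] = 1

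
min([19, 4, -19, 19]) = -19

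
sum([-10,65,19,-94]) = -20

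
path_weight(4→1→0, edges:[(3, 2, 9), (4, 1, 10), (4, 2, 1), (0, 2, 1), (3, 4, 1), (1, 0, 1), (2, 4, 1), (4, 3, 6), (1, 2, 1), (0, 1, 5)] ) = w(4→1)=10 + w(1→0)=1
= 11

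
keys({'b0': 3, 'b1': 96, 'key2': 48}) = ['b0', 'b1', 'key2']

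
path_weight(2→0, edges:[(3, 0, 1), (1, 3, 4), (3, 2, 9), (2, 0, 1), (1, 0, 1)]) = 1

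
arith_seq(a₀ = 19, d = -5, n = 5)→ [19, 14, 9, 4, -1]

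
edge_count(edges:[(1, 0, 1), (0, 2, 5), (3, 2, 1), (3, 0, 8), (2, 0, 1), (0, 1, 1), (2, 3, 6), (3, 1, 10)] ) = 8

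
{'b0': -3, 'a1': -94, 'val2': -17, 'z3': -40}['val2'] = -17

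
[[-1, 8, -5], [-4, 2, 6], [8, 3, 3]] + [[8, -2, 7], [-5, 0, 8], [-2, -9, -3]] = [[7, 6, 2], [-9, 2, 14], [6, -6, 0]]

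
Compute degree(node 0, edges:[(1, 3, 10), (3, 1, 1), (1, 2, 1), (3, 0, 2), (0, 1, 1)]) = incident: (3,0), (0,1)
= 2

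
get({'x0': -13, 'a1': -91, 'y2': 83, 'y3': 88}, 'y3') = 88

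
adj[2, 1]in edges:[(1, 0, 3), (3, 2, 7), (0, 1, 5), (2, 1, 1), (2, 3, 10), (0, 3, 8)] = 1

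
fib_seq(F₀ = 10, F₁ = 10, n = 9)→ F_2 = F_1 + F_0 = 20
F_3 = F_2 + F_1 = 30
F_4 = F_3 + F_2 = 50
...
= [10, 10, 20, 30, 50, 80, 130, 210, 340]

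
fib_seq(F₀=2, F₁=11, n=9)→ F_2 = F_1 + F_0 = 13
F_3 = F_2 + F_1 = 24
F_4 = F_3 + F_2 = 37
...
= [2, 11, 13, 24, 37, 61, 98, 159, 257]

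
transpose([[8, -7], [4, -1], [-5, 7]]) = [[8, 4, -5], [-7, -1, 7]]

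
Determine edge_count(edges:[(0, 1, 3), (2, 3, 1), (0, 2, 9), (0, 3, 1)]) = 4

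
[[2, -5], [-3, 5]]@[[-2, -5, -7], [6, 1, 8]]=C[0][0] = (2)*(-2) + (-5)*(6) = -34
C[0][1] = (2)*(-5) + (-5)*(1) = -15
C[0][2] = (2)*(-7) + (-5)*(8) = -54
C[1][0] = (-3)*(-2) + (5)*(6) = 36
C[1][1] = (-3)*(-5) + (5)*(1) = 20
C[1][2] = (-3)*(-7) + (5)*(8) = 61
= [[-34, -15, -54], [36, 20, 61]]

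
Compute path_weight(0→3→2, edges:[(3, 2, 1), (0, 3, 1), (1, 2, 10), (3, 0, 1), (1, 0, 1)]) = 2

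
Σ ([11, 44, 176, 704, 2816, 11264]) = 15015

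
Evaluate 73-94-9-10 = -40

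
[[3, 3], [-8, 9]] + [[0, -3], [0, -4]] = [[3, 0], [-8, 5]]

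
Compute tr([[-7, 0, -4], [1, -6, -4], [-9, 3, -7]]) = -20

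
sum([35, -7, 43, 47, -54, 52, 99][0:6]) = 116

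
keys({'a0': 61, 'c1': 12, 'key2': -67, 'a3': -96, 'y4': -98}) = ['a0', 'c1', 'key2', 'a3', 'y4']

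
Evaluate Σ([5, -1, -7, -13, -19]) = -35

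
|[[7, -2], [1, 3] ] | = (7)*(3) - (-2)*(1)
= 23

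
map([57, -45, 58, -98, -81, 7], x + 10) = [67, -35, 68, -88, -71, 17]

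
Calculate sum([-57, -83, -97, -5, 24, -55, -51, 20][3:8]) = -67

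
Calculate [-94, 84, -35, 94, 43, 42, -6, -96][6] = -6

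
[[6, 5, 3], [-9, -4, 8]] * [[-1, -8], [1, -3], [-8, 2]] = C[0][0] = (6)*(-1) + (5)*(1) + (3)*(-8) = -25
C[0][1] = (6)*(-8) + (5)*(-3) + (3)*(2) = -57
C[1][0] = (-9)*(-1) + (-4)*(1) + (8)*(-8) = -59
C[1][1] = (-9)*(-8) + (-4)*(-3) + (8)*(2) = 100
= [[-25, -57], [-59, 100]]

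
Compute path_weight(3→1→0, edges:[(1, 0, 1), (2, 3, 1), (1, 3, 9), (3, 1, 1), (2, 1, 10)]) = w(3→1)=1 + w(1→0)=1
= 2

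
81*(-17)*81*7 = -780759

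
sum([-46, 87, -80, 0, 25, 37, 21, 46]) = 90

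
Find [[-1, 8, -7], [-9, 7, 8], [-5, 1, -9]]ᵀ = [[-1, -9, -5], [8, 7, 1], [-7, 8, -9]]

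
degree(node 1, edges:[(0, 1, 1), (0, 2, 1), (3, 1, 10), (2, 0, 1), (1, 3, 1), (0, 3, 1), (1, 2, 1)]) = incident: (0,1), (3,1), (1,3), (1,2)
= 4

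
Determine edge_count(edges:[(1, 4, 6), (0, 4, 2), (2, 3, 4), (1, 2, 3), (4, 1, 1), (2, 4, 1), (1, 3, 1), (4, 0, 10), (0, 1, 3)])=9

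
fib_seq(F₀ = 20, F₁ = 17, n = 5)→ F_2 = F_1 + F_0 = 37
F_3 = F_2 + F_1 = 54
F_4 = F_3 + F_2 = 91
= [20, 17, 37, 54, 91]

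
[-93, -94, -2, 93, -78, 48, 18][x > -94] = [-93, -2, 93, -78, 48, 18]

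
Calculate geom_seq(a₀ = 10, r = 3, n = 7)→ [10, 30, 90, 270, 810, 2430, 7290]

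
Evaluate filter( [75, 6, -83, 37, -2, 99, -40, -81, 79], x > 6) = [75, 37, 99, 79]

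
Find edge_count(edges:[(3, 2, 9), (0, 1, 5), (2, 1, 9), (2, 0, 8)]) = 4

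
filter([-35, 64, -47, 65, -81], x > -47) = keep x where x > -47: -35✓, 64✓, -47✗, 65✓, -81✗
= [-35, 64, 65]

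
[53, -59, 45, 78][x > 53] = [78]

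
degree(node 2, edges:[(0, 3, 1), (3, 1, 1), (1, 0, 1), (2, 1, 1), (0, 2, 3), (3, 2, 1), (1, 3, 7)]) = incident: (2,1), (0,2), (3,2)
= 3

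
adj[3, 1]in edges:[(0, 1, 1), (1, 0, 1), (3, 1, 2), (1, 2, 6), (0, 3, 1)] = 2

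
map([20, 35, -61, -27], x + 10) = [30, 45, -51, -17]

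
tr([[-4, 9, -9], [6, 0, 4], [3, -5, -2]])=-6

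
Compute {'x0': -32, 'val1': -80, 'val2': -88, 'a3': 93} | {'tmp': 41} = {'x0': -32, 'val1': -80, 'val2': -88, 'a3': 93, 'tmp': 41}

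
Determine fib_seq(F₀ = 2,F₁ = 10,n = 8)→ [2, 10, 12, 22, 34, 56, 90, 146]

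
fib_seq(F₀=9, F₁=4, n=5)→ [9, 4, 13, 17, 30]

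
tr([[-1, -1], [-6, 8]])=7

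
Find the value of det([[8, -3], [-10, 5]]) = 10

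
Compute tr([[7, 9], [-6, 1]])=8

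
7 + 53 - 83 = -23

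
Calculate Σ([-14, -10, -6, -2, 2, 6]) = -24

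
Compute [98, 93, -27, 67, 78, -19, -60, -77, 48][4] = 78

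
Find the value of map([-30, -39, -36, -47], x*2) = [-60, -78, -72, -94]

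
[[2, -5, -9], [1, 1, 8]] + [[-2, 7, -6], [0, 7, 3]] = [[0, 2, -15], [1, 8, 11]]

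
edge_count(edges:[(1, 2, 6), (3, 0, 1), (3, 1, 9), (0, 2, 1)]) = 4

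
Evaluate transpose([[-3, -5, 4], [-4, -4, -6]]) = [[-3, -4], [-5, -4], [4, -6]]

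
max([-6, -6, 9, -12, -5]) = 9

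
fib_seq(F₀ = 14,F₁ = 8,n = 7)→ [14, 8, 22, 30, 52, 82, 134]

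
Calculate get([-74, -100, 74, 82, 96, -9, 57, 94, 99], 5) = -9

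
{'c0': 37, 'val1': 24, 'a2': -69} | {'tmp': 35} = {'c0': 37, 'val1': 24, 'a2': -69, 'tmp': 35}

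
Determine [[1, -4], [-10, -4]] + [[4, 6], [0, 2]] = [[5, 2], [-10, -2]]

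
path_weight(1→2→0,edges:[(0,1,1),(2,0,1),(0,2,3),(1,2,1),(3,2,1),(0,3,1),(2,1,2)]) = 2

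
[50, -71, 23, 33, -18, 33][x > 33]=keep x where x > 33: 50✓, -71✗, 23✗, 33✗, -18✗, 33✗
= [50]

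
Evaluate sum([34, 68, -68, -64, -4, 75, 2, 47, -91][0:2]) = slice → [34, 68]
34 + 68
= 102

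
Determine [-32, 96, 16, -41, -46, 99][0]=-32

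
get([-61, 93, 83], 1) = 93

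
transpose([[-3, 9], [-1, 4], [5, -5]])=[[-3, -1, 5], [9, 4, -5]]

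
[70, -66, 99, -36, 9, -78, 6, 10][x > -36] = [70, 99, 9, 6, 10]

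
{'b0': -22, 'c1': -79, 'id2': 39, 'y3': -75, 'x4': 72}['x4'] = 72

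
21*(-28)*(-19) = 11172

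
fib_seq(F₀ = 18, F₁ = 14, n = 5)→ F_2 = F_1 + F_0 = 32
F_3 = F_2 + F_1 = 46
F_4 = F_3 + F_2 = 78
= [18, 14, 32, 46, 78]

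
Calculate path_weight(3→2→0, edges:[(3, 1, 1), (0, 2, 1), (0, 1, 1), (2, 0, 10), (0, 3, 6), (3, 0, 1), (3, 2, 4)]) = 14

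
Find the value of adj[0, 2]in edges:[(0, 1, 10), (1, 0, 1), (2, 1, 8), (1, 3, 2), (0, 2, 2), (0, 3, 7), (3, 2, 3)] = 2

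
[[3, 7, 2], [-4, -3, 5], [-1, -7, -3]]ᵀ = [[3, -4, -1], [7, -3, -7], [2, 5, -3]]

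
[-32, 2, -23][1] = 2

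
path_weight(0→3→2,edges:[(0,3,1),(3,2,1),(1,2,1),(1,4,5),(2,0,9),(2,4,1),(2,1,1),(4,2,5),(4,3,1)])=w(0→3)=1 + w(3→2)=1
= 2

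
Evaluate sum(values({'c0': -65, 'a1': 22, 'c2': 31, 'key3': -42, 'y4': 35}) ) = -19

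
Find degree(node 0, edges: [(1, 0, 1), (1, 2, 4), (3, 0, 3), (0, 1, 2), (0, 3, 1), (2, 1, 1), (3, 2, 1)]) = incident: (1,0), (3,0), (0,1), (0,3)
= 4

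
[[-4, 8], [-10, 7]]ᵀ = [[-4, -10], [8, 7]]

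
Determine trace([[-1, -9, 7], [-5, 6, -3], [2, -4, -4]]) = diagonal: (-1) + 6 + (-4)
= 1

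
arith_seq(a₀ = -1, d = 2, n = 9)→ a_0 = -1 + 0*2 = -1
a_1 = -1 + 1*2 = 1
a_2 = -1 + 2*2 = 3
...
= [-1, 1, 3, 5, 7, 9, 11, 13, 15]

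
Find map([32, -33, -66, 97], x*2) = [64, -66, -132, 194]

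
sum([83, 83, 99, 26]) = 83 + 83 + 99 + 26
= 291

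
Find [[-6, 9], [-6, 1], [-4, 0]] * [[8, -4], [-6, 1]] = C[0][0] = (-6)*(8) + (9)*(-6) = -102
C[0][1] = (-6)*(-4) + (9)*(1) = 33
C[1][0] = (-6)*(8) + (1)*(-6) = -54
C[1][1] = (-6)*(-4) + (1)*(1) = 25
C[2][0] = (-4)*(8) + (0)*(-6) = -32
C[2][1] = (-4)*(-4) + (0)*(1) = 16
= [[-102, 33], [-54, 25], [-32, 16]]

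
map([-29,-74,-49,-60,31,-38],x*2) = [-58, -148, -98, -120, 62, -76]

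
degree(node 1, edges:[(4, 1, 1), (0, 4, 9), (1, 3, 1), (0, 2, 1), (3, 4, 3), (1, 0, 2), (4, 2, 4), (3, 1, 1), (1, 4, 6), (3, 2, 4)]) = incident: (4,1), (1,3), (1,0), (3,1), (1,4)
= 5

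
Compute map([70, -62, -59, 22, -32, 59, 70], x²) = (70)²=4900, (-62)²=3844, (-59)²=3481, (22)²=484, (-32)²=1024, (59)²=3481, (70)²=4900
= [4900, 3844, 3481, 484, 1024, 3481, 4900]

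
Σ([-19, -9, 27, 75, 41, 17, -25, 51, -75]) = (-19) + (-9) + 27 + 75 + 41 + 17 + (-25) + 51 + (-75)
= 83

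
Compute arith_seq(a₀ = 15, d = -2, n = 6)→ [15, 13, 11, 9, 7, 5]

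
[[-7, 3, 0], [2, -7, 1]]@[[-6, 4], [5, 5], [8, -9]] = C[0][0] = (-7)*(-6) + (3)*(5) + (0)*(8) = 57
C[0][1] = (-7)*(4) + (3)*(5) + (0)*(-9) = -13
C[1][0] = (2)*(-6) + (-7)*(5) + (1)*(8) = -39
C[1][1] = (2)*(4) + (-7)*(5) + (1)*(-9) = -36
= [[57, -13], [-39, -36]]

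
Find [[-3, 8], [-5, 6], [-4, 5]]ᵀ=[[-3, -5, -4], [8, 6, 5]]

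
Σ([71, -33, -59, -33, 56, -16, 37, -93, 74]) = 4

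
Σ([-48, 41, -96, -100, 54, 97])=(-48) + 41 + (-96) + (-100) + 54 + 97
= -52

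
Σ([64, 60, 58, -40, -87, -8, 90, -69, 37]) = 105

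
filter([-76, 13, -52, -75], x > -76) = [13, -52, -75]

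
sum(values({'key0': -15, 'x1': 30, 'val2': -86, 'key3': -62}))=(-15) + 30 + (-86) + (-62)
= -133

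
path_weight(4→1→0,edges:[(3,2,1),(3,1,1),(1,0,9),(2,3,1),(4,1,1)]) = w(4→1)=1 + w(1→0)=9
= 10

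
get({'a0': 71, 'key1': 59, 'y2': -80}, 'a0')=71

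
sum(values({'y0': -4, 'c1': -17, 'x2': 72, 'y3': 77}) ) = (-4) + (-17) + 72 + 77
= 128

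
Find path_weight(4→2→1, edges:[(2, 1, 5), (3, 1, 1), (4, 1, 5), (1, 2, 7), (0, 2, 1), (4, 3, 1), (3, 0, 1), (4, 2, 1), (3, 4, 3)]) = 6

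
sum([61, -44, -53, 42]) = 6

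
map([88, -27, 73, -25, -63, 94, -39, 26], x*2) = 88*2=176, -27*2=-54, 73*2=146, -25*2=-50, -63*2=-126, 94*2=188, -39*2=-78, 26*2=52
= [176, -54, 146, -50, -126, 188, -78, 52]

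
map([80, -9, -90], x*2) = [160, -18, -180]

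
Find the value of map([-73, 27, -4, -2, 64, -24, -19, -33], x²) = (-73)²=5329, (27)²=729, (-4)²=16, (-2)²=4, (64)²=4096, (-24)²=576, (-19)²=361, (-33)²=1089
= [5329, 729, 16, 4, 4096, 576, 361, 1089]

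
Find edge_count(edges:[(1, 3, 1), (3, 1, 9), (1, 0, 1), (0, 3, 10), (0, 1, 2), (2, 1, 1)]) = 6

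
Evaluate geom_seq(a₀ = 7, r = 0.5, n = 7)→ [7.0, 3.5, 1.75, 0.875, 0.4375, 0.21875, 0.109375]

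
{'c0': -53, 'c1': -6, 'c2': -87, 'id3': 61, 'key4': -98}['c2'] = -87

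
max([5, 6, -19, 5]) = 6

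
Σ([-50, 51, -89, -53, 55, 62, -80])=-104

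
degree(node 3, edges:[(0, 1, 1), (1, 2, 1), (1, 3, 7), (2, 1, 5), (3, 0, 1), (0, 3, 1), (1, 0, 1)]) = 3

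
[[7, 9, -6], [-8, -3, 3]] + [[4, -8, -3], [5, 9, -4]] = [[11, 1, -9], [-3, 6, -1]]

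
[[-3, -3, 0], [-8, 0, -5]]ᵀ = [[-3, -8], [-3, 0], [0, -5]]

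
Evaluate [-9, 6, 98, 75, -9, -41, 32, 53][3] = 75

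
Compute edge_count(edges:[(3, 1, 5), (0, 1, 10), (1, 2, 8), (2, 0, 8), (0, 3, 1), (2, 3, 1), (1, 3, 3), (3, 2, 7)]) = 8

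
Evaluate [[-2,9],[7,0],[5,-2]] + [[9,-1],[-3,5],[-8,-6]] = [[7, 8], [4, 5], [-3, -8]]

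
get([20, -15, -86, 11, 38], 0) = 20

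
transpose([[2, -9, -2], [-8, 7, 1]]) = [[2, -8], [-9, 7], [-2, 1]]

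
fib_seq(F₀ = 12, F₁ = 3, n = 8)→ F_2 = F_1 + F_0 = 15
F_3 = F_2 + F_1 = 18
F_4 = F_3 + F_2 = 33
...
= [12, 3, 15, 18, 33, 51, 84, 135]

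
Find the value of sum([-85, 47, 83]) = (-85) + 47 + 83
= 45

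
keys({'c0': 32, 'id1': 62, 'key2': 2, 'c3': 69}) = ['c0', 'id1', 'key2', 'c3']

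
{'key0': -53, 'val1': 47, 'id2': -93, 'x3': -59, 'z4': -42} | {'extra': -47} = {'key0': -53, 'val1': 47, 'id2': -93, 'x3': -59, 'z4': -42, 'extra': -47}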